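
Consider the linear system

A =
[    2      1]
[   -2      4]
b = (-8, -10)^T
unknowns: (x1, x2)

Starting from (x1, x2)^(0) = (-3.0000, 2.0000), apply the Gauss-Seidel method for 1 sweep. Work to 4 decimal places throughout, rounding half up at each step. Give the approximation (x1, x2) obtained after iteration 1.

Iteration 1:
  x1 = (-8 - (1)·2.0000) / (2) = -5.0000
  x2 = (-10 - (-2)·-5.0000) / (4) = -5.0000

(-5.0000, -5.0000)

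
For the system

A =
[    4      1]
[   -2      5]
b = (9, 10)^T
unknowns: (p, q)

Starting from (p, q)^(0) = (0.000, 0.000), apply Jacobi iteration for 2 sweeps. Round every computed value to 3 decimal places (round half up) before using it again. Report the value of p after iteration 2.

1.750

Iteration 1:
  p = (9 - (1)·0.000) / (4) = 2.250
  q = (10 - (-2)·0.000) / (5) = 2.000
Iteration 2:
  p = (9 - (1)·2.000) / (4) = 1.750
  q = (10 - (-2)·2.250) / (5) = 2.900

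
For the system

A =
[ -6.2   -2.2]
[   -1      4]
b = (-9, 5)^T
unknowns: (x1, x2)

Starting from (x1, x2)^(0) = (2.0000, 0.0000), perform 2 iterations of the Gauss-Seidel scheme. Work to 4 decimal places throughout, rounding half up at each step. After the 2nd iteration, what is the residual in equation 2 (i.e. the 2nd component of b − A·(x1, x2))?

Iteration 1:
  x1 = (-9 - (-2.2)·0.0000) / (-6.2) = 1.4516
  x2 = (5 - (-1)·1.4516) / (4) = 1.6129
Iteration 2:
  x1 = (-9 - (-2.2)·1.6129) / (-6.2) = 0.8793
  x2 = (5 - (-1)·0.8793) / (4) = 1.4698
Residual b − A·x = (-0.3148, 0.0001)

0.0001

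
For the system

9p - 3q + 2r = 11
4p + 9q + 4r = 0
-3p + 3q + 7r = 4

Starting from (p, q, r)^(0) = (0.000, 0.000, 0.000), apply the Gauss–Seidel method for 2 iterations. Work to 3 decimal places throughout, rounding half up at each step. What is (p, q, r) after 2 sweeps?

(0.746, -0.922, 1.286)

Iteration 1:
  p = (11 - (-3)·0.000 - (2)·0.000) / (9) = 1.222
  q = (0 - (4)·1.222 - (4)·0.000) / (9) = -0.543
  r = (4 - (-3)·1.222 - (3)·-0.543) / (7) = 1.328
Iteration 2:
  p = (11 - (-3)·-0.543 - (2)·1.328) / (9) = 0.746
  q = (0 - (4)·0.746 - (4)·1.328) / (9) = -0.922
  r = (4 - (-3)·0.746 - (3)·-0.922) / (7) = 1.286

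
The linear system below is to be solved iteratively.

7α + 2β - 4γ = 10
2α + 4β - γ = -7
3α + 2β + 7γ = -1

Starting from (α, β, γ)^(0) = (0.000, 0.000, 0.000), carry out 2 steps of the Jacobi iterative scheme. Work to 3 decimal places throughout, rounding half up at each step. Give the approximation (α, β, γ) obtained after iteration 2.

Iteration 1:
  α = (10 - (2)·0.000 - (-4)·0.000) / (7) = 1.429
  β = (-7 - (2)·0.000 - (-1)·0.000) / (4) = -1.750
  γ = (-1 - (3)·0.000 - (2)·0.000) / (7) = -0.143
Iteration 2:
  α = (10 - (2)·-1.750 - (-4)·-0.143) / (7) = 1.847
  β = (-7 - (2)·1.429 - (-1)·-0.143) / (4) = -2.500
  γ = (-1 - (3)·1.429 - (2)·-1.750) / (7) = -0.255

(1.847, -2.500, -0.255)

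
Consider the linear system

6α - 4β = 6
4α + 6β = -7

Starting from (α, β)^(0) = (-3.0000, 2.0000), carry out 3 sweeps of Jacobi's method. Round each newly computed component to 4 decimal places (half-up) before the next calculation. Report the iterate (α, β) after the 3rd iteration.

(-0.8148, -2.2037)

Iteration 1:
  α = (6 - (-4)·2.0000) / (6) = 2.3333
  β = (-7 - (4)·-3.0000) / (6) = 0.8333
Iteration 2:
  α = (6 - (-4)·0.8333) / (6) = 1.5555
  β = (-7 - (4)·2.3333) / (6) = -2.7222
Iteration 3:
  α = (6 - (-4)·-2.7222) / (6) = -0.8148
  β = (-7 - (4)·1.5555) / (6) = -2.2037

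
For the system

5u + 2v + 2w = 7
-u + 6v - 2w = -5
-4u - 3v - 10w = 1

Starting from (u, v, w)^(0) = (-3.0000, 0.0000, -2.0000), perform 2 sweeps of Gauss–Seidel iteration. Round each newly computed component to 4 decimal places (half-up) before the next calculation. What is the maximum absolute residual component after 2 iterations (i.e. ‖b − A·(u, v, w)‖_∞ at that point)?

Iteration 1:
  u = (7 - (2)·0.0000 - (2)·-2.0000) / (5) = 2.2000
  v = (-5 - (-1)·2.2000 - (-2)·-2.0000) / (6) = -1.1333
  w = (1 - (-4)·2.2000 - (-3)·-1.1333) / (-10) = -0.6400
Iteration 2:
  u = (7 - (2)·-1.1333 - (2)·-0.6400) / (5) = 2.1093
  v = (-5 - (-1)·2.1093 - (-2)·-0.6400) / (6) = -0.6951
  w = (1 - (-4)·2.1093 - (-3)·-0.6951) / (-10) = -0.7352
Residual b − A·x = (-0.6859, -0.1905, -0.0001); ∞-norm = 0.6859

0.6859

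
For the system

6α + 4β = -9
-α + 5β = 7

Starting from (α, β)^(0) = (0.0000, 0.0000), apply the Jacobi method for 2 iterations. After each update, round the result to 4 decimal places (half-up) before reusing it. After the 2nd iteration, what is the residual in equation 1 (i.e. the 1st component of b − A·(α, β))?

1.1998

Iteration 1:
  α = (-9 - (4)·0.0000) / (6) = -1.5000
  β = (7 - (-1)·0.0000) / (5) = 1.4000
Iteration 2:
  α = (-9 - (4)·1.4000) / (6) = -2.4333
  β = (7 - (-1)·-1.5000) / (5) = 1.1000
Residual b − A·x = (1.1998, -0.9333)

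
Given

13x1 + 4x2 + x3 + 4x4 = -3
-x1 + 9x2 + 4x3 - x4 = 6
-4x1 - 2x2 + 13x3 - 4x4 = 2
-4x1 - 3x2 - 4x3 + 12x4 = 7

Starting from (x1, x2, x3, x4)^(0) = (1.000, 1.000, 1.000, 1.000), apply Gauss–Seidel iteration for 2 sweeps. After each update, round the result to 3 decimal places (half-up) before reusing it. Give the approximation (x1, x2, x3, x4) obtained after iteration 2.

(-0.443, 0.568, 0.229, 0.654)

Iteration 1:
  x1 = (-3 - (4)·1.000 - (1)·1.000 - (4)·1.000) / (13) = -0.923
  x2 = (6 - (-1)·-0.923 - (4)·1.000 - (-1)·1.000) / (9) = 0.231
  x3 = (2 - (-4)·-0.923 - (-2)·0.231 - (-4)·1.000) / (13) = 0.213
  x4 = (7 - (-4)·-0.923 - (-3)·0.231 - (-4)·0.213) / (12) = 0.404
Iteration 2:
  x1 = (-3 - (4)·0.231 - (1)·0.213 - (4)·0.404) / (13) = -0.443
  x2 = (6 - (-1)·-0.443 - (4)·0.213 - (-1)·0.404) / (9) = 0.568
  x3 = (2 - (-4)·-0.443 - (-2)·0.568 - (-4)·0.404) / (13) = 0.229
  x4 = (7 - (-4)·-0.443 - (-3)·0.568 - (-4)·0.229) / (12) = 0.654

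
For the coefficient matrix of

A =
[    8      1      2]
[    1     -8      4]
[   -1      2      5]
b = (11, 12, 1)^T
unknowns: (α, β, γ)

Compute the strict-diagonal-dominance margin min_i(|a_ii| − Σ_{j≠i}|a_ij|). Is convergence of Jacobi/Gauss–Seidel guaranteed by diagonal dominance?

row 1: |8| − (1+2) = 5
row 2: |-8| − (1+4) = 3
row 3: |5| − (1+2) = 2
minimum over rows = 2 → strictly diagonally dominant (convergence guaranteed)

2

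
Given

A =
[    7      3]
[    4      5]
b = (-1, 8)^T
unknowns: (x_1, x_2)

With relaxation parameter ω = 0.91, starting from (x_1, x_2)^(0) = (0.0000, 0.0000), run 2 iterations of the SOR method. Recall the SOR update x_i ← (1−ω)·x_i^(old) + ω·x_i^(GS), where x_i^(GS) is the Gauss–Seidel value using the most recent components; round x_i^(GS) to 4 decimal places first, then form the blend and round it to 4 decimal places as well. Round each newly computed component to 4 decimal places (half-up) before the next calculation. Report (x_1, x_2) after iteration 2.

Iteration 1:
  x_1: GS value = (-1 - (3)·0.0000) / (7) = -0.1429;  x_1 ← (1−ω)·0.0000 + ω·-0.1429 = -0.1300
  x_2: GS value = (8 - (4)·-0.1300) / (5) = 1.7040;  x_2 ← (1−ω)·0.0000 + ω·1.7040 = 1.5506
Iteration 2:
  x_1: GS value = (-1 - (3)·1.5506) / (7) = -0.8074;  x_1 ← (1−ω)·-0.1300 + ω·-0.8074 = -0.7464
  x_2: GS value = (8 - (4)·-0.7464) / (5) = 2.1971;  x_2 ← (1−ω)·1.5506 + ω·2.1971 = 2.1389

(-0.7464, 2.1389)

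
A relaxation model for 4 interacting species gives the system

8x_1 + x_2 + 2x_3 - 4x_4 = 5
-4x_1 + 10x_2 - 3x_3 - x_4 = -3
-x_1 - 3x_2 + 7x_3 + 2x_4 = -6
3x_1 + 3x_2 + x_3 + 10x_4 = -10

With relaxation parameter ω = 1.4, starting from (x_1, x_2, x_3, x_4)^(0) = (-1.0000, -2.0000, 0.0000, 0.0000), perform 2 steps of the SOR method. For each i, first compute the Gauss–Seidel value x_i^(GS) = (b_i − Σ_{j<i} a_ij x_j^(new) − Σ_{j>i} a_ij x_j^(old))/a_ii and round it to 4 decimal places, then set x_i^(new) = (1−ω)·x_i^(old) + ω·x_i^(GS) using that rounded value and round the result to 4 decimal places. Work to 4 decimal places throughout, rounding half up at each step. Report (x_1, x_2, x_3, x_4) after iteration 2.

(-1.7925, -2.3476, -1.8827, 1.6465)

Iteration 1:
  x_1: GS value = (5 - (1)·-2.0000 - (2)·0.0000 - (-4)·0.0000) / (8) = 0.8750;  x_1 ← (1−ω)·-1.0000 + ω·0.8750 = 1.6250
  x_2: GS value = (-3 - (-4)·1.6250 - (-3)·0.0000 - (-1)·0.0000) / (10) = 0.3500;  x_2 ← (1−ω)·-2.0000 + ω·0.3500 = 1.2900
  x_3: GS value = (-6 - (-1)·1.6250 - (-3)·1.2900 - (2)·0.0000) / (7) = -0.0721;  x_3 ← (1−ω)·0.0000 + ω·-0.0721 = -0.1009
  x_4: GS value = (-10 - (3)·1.6250 - (3)·1.2900 - (1)·-0.1009) / (10) = -1.8644;  x_4 ← (1−ω)·0.0000 + ω·-1.8644 = -2.6102
Iteration 2:
  x_1: GS value = (5 - (1)·1.2900 - (2)·-0.1009 - (-4)·-2.6102) / (8) = -0.8161;  x_1 ← (1−ω)·1.6250 + ω·-0.8161 = -1.7925
  x_2: GS value = (-3 - (-4)·-1.7925 - (-3)·-0.1009 - (-1)·-2.6102) / (10) = -1.3083;  x_2 ← (1−ω)·1.2900 + ω·-1.3083 = -2.3476
  x_3: GS value = (-6 - (-1)·-1.7925 - (-3)·-2.3476 - (2)·-2.6102) / (7) = -1.3736;  x_3 ← (1−ω)·-0.1009 + ω·-1.3736 = -1.8827
  x_4: GS value = (-10 - (3)·-1.7925 - (3)·-2.3476 - (1)·-1.8827) / (10) = 0.4303;  x_4 ← (1−ω)·-2.6102 + ω·0.4303 = 1.6465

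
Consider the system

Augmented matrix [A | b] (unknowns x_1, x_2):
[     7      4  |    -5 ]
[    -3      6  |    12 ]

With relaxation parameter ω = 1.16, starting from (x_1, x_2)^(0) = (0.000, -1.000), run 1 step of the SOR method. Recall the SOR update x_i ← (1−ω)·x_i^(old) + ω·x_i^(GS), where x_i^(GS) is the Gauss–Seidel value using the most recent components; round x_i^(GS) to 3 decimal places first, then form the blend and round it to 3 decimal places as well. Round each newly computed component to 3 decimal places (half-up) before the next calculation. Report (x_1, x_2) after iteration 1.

Iteration 1:
  x_1: GS value = (-5 - (4)·-1.000) / (7) = -0.143;  x_1 ← (1−ω)·0.000 + ω·-0.143 = -0.166
  x_2: GS value = (12 - (-3)·-0.166) / (6) = 1.917;  x_2 ← (1−ω)·-1.000 + ω·1.917 = 2.384

(-0.166, 2.384)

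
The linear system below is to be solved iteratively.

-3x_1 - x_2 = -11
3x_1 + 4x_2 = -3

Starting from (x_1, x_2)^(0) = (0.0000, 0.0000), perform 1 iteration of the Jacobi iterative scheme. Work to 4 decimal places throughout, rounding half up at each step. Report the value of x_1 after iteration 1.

3.6667

Iteration 1:
  x_1 = (-11 - (-1)·0.0000) / (-3) = 3.6667
  x_2 = (-3 - (3)·0.0000) / (4) = -0.7500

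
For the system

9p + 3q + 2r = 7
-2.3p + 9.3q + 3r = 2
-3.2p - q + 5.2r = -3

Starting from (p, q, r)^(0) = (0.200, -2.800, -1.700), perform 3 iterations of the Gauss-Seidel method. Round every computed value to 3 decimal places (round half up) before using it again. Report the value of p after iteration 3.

Iteration 1:
  p = (7 - (3)·-2.800 - (2)·-1.700) / (9) = 2.089
  q = (2 - (-2.3)·2.089 - (3)·-1.700) / (9.3) = 1.280
  r = (-3 - (-3.2)·2.089 - (-1)·1.280) / (5.2) = 0.955
Iteration 2:
  p = (7 - (3)·1.280 - (2)·0.955) / (9) = 0.139
  q = (2 - (-2.3)·0.139 - (3)·0.955) / (9.3) = -0.059
  r = (-3 - (-3.2)·0.139 - (-1)·-0.059) / (5.2) = -0.503
Iteration 3:
  p = (7 - (3)·-0.059 - (2)·-0.503) / (9) = 0.909
  q = (2 - (-2.3)·0.909 - (3)·-0.503) / (9.3) = 0.602
  r = (-3 - (-3.2)·0.909 - (-1)·0.602) / (5.2) = 0.098

0.909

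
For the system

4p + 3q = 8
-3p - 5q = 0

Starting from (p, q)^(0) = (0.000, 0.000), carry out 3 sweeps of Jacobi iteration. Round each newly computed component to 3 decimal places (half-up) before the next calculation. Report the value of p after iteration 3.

Iteration 1:
  p = (8 - (3)·0.000) / (4) = 2.000
  q = (0 - (-3)·0.000) / (-5) = 0.000
Iteration 2:
  p = (8 - (3)·0.000) / (4) = 2.000
  q = (0 - (-3)·2.000) / (-5) = -1.200
Iteration 3:
  p = (8 - (3)·-1.200) / (4) = 2.900
  q = (0 - (-3)·2.000) / (-5) = -1.200

2.900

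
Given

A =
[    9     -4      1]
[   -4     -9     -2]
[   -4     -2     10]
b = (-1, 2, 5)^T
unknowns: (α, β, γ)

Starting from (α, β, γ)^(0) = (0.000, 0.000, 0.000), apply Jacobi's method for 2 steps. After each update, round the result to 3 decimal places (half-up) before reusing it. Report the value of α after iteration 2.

Iteration 1:
  α = (-1 - (-4)·0.000 - (1)·0.000) / (9) = -0.111
  β = (2 - (-4)·0.000 - (-2)·0.000) / (-9) = -0.222
  γ = (5 - (-4)·0.000 - (-2)·0.000) / (10) = 0.500
Iteration 2:
  α = (-1 - (-4)·-0.222 - (1)·0.500) / (9) = -0.265
  β = (2 - (-4)·-0.111 - (-2)·0.500) / (-9) = -0.284
  γ = (5 - (-4)·-0.111 - (-2)·-0.222) / (10) = 0.411

-0.265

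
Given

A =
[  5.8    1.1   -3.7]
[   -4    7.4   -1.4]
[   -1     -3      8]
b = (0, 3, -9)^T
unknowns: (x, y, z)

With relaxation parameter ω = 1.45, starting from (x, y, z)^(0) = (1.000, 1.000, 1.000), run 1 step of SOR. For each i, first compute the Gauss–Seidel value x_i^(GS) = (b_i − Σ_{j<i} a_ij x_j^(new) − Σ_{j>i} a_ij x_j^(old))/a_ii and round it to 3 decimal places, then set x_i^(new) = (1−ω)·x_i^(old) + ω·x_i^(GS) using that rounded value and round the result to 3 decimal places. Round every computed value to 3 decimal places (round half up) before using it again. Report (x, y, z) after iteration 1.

(0.200, 0.569, -1.736)

Iteration 1:
  x: GS value = (0 - (1.1)·1.000 - (-3.7)·1.000) / (5.8) = 0.448;  x ← (1−ω)·1.000 + ω·0.448 = 0.200
  y: GS value = (3 - (-4)·0.200 - (-1.4)·1.000) / (7.4) = 0.703;  y ← (1−ω)·1.000 + ω·0.703 = 0.569
  z: GS value = (-9 - (-1)·0.200 - (-3)·0.569) / (8) = -0.887;  z ← (1−ω)·1.000 + ω·-0.887 = -1.736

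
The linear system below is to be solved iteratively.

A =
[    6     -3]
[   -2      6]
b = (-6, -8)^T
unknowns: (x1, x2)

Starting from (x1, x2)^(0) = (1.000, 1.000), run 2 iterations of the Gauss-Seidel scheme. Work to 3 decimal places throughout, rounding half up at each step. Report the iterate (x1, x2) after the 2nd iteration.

Iteration 1:
  x1 = (-6 - (-3)·1.000) / (6) = -0.500
  x2 = (-8 - (-2)·-0.500) / (6) = -1.500
Iteration 2:
  x1 = (-6 - (-3)·-1.500) / (6) = -1.750
  x2 = (-8 - (-2)·-1.750) / (6) = -1.917

(-1.750, -1.917)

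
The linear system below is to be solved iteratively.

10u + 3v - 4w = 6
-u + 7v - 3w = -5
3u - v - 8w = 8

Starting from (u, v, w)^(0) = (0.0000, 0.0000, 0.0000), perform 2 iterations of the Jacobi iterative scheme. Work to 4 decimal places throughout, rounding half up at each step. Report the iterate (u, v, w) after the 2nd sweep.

Iteration 1:
  u = (6 - (3)·0.0000 - (-4)·0.0000) / (10) = 0.6000
  v = (-5 - (-1)·0.0000 - (-3)·0.0000) / (7) = -0.7143
  w = (8 - (3)·0.0000 - (-1)·0.0000) / (-8) = -1.0000
Iteration 2:
  u = (6 - (3)·-0.7143 - (-4)·-1.0000) / (10) = 0.4143
  v = (-5 - (-1)·0.6000 - (-3)·-1.0000) / (7) = -1.0571
  w = (8 - (3)·0.6000 - (-1)·-0.7143) / (-8) = -0.6857

(0.4143, -1.0571, -0.6857)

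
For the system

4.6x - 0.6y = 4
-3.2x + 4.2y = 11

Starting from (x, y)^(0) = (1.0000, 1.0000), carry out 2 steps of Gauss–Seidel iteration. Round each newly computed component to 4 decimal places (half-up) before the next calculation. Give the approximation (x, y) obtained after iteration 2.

Iteration 1:
  x = (4 - (-0.6)·1.0000) / (4.6) = 1.0000
  y = (11 - (-3.2)·1.0000) / (4.2) = 3.3810
Iteration 2:
  x = (4 - (-0.6)·3.3810) / (4.6) = 1.3106
  y = (11 - (-3.2)·1.3106) / (4.2) = 3.6176

(1.3106, 3.6176)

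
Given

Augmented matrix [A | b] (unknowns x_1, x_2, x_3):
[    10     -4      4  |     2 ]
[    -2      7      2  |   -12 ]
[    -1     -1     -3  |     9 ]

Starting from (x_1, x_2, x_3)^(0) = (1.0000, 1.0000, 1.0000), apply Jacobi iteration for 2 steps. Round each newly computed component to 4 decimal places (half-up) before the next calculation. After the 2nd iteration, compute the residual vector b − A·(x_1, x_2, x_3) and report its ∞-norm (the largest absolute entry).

1.8859

Iteration 1:
  x_1 = (2 - (-4)·1.0000 - (4)·1.0000) / (10) = 0.2000
  x_2 = (-12 - (-2)·1.0000 - (2)·1.0000) / (7) = -1.7143
  x_3 = (9 - (-1)·1.0000 - (-1)·1.0000) / (-3) = -3.6667
Iteration 2:
  x_1 = (2 - (-4)·-1.7143 - (4)·-3.6667) / (10) = 0.9810
  x_2 = (-12 - (-2)·0.2000 - (2)·-3.6667) / (7) = -0.6095
  x_3 = (9 - (-1)·0.2000 - (-1)·-1.7143) / (-3) = -2.4952
Residual b − A·x = (-0.2672, -0.7811, 1.8859); ∞-norm = 1.8859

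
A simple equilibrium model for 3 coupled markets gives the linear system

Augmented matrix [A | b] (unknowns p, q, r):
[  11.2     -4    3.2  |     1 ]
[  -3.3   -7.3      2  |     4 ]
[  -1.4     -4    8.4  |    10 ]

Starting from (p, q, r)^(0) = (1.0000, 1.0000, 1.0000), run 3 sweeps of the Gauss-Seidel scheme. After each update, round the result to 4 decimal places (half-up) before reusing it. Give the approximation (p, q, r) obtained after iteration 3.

Iteration 1:
  p = (1 - (-4)·1.0000 - (3.2)·1.0000) / (11.2) = 0.1607
  q = (4 - (-3.3)·0.1607 - (2)·1.0000) / (-7.3) = -0.3466
  r = (10 - (-1.4)·0.1607 - (-4)·-0.3466) / (8.4) = 1.0522
Iteration 2:
  p = (1 - (-4)·-0.3466 - (3.2)·1.0522) / (11.2) = -0.3351
  q = (4 - (-3.3)·-0.3351 - (2)·1.0522) / (-7.3) = -0.1082
  r = (10 - (-1.4)·-0.3351 - (-4)·-0.1082) / (8.4) = 1.0831
Iteration 3:
  p = (1 - (-4)·-0.1082 - (3.2)·1.0831) / (11.2) = -0.2588
  q = (4 - (-3.3)·-0.2588 - (2)·1.0831) / (-7.3) = -0.1342
  r = (10 - (-1.4)·-0.2588 - (-4)·-0.1342) / (8.4) = 1.0834

(-0.2588, -0.1342, 1.0834)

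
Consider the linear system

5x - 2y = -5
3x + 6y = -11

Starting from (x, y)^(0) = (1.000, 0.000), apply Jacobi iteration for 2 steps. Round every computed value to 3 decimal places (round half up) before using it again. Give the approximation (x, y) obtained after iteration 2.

(-1.933, -1.333)

Iteration 1:
  x = (-5 - (-2)·0.000) / (5) = -1.000
  y = (-11 - (3)·1.000) / (6) = -2.333
Iteration 2:
  x = (-5 - (-2)·-2.333) / (5) = -1.933
  y = (-11 - (3)·-1.000) / (6) = -1.333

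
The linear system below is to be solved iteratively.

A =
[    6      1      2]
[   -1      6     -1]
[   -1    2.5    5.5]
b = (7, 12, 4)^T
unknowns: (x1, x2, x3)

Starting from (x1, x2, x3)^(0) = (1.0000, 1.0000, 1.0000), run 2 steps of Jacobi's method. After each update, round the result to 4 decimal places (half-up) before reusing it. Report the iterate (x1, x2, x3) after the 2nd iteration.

(0.6263, 2.1869, -0.2121)

Iteration 1:
  x1 = (7 - (1)·1.0000 - (2)·1.0000) / (6) = 0.6667
  x2 = (12 - (-1)·1.0000 - (-1)·1.0000) / (6) = 2.3333
  x3 = (4 - (-1)·1.0000 - (2.5)·1.0000) / (5.5) = 0.4545
Iteration 2:
  x1 = (7 - (1)·2.3333 - (2)·0.4545) / (6) = 0.6263
  x2 = (12 - (-1)·0.6667 - (-1)·0.4545) / (6) = 2.1869
  x3 = (4 - (-1)·0.6667 - (2.5)·2.3333) / (5.5) = -0.2121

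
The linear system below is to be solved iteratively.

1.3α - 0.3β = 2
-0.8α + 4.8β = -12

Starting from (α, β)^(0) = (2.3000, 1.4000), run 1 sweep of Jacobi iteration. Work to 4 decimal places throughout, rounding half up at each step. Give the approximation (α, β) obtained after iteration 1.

(1.8615, -2.1167)

Iteration 1:
  α = (2 - (-0.3)·1.4000) / (1.3) = 1.8615
  β = (-12 - (-0.8)·2.3000) / (4.8) = -2.1167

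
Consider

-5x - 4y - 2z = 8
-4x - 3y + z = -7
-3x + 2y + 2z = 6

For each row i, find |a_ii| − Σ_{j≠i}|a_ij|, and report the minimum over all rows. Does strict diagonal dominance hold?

-3

row 1: |-5| − (4+2) = -1
row 2: |-3| − (4+1) = -2
row 3: |2| − (3+2) = -3
minimum over rows = -3 → not strictly diagonally dominant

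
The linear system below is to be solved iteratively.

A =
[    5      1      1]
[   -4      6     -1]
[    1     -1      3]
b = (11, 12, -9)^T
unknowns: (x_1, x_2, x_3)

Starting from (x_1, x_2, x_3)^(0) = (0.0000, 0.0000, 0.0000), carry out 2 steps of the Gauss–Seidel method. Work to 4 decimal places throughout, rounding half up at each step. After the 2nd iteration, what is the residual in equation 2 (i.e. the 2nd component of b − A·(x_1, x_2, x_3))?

Iteration 1:
  x_1 = (11 - (1)·0.0000 - (1)·0.0000) / (5) = 2.2000
  x_2 = (12 - (-4)·2.2000 - (-1)·0.0000) / (6) = 3.4667
  x_3 = (-9 - (1)·2.2000 - (-1)·3.4667) / (3) = -2.5778
Iteration 2:
  x_1 = (11 - (1)·3.4667 - (1)·-2.5778) / (5) = 2.0222
  x_2 = (12 - (-4)·2.0222 - (-1)·-2.5778) / (6) = 2.9185
  x_3 = (-9 - (1)·2.0222 - (-1)·2.9185) / (3) = -2.7012
Residual b − A·x = (0.6717, -0.1234, -0.0001)

-0.1234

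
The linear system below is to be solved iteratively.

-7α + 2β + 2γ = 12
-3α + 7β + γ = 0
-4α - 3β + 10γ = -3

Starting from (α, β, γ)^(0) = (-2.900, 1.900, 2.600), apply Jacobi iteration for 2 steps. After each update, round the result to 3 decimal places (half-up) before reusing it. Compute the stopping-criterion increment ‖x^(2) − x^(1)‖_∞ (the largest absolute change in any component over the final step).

2.001

Iteration 1:
  α = (12 - (2)·1.900 - (2)·2.600) / (-7) = -0.429
  β = (0 - (-3)·-2.900 - (1)·2.600) / (7) = -1.614
  γ = (-3 - (-4)·-2.900 - (-3)·1.900) / (10) = -0.890
Iteration 2:
  α = (12 - (2)·-1.614 - (2)·-0.890) / (-7) = -2.430
  β = (0 - (-3)·-0.429 - (1)·-0.890) / (7) = -0.057
  γ = (-3 - (-4)·-0.429 - (-3)·-1.614) / (10) = -0.956
Change: (-2.001, 1.557, -0.066) → max |·| = 2.001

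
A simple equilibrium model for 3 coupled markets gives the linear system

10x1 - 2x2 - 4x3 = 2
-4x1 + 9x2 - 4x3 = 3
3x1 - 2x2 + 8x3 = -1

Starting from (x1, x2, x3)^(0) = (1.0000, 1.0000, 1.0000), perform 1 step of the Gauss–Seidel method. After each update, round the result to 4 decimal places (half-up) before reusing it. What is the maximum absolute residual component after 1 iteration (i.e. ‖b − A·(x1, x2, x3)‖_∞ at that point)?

4.5665

Iteration 1:
  x1 = (2 - (-2)·1.0000 - (-4)·1.0000) / (10) = 0.8000
  x2 = (3 - (-4)·0.8000 - (-4)·1.0000) / (9) = 1.1333
  x3 = (-1 - (3)·0.8000 - (-2)·1.1333) / (8) = -0.1417
Residual b − A·x = (-4.3002, -4.5665, 0.0002); ∞-norm = 4.5665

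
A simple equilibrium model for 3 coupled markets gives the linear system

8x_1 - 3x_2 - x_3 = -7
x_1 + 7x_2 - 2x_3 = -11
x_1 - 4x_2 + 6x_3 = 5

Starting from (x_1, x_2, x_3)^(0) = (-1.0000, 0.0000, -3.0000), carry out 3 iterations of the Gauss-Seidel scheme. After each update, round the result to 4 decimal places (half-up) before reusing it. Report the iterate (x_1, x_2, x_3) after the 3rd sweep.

(-1.3978, -1.3250, 0.1830)

Iteration 1:
  x_1 = (-7 - (-3)·0.0000 - (-1)·-3.0000) / (8) = -1.2500
  x_2 = (-11 - (1)·-1.2500 - (-2)·-3.0000) / (7) = -2.2500
  x_3 = (5 - (1)·-1.2500 - (-4)·-2.2500) / (6) = -0.4583
Iteration 2:
  x_1 = (-7 - (-3)·-2.2500 - (-1)·-0.4583) / (8) = -1.7760
  x_2 = (-11 - (1)·-1.7760 - (-2)·-0.4583) / (7) = -1.4487
  x_3 = (5 - (1)·-1.7760 - (-4)·-1.4487) / (6) = 0.1635
Iteration 3:
  x_1 = (-7 - (-3)·-1.4487 - (-1)·0.1635) / (8) = -1.3978
  x_2 = (-11 - (1)·-1.3978 - (-2)·0.1635) / (7) = -1.3250
  x_3 = (5 - (1)·-1.3978 - (-4)·-1.3250) / (6) = 0.1830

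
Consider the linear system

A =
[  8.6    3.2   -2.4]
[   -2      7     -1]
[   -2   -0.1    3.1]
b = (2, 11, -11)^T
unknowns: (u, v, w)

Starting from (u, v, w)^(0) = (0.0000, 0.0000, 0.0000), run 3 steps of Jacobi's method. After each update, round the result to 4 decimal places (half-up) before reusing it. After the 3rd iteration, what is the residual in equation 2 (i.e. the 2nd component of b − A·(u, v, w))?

Iteration 1:
  u = (2 - (3.2)·0.0000 - (-2.4)·0.0000) / (8.6) = 0.2326
  v = (11 - (-2)·0.0000 - (-1)·0.0000) / (7) = 1.5714
  w = (-11 - (-2)·0.0000 - (-0.1)·0.0000) / (3.1) = -3.5484
Iteration 2:
  u = (2 - (3.2)·1.5714 - (-2.4)·-3.5484) / (8.6) = -1.3424
  v = (11 - (-2)·0.2326 - (-1)·-3.5484) / (7) = 1.1310
  w = (-11 - (-2)·0.2326 - (-0.1)·1.5714) / (3.1) = -3.3476
Iteration 3:
  u = (2 - (3.2)·1.1310 - (-2.4)·-3.3476) / (8.6) = -1.1225
  v = (11 - (-2)·-1.3424 - (-1)·-3.3476) / (7) = 0.7097
  w = (-11 - (-2)·-1.3424 - (-0.1)·1.1310) / (3.1) = -4.3780
Residual b − A·x = (-1.1247, -0.5909, 0.3978)

-0.5909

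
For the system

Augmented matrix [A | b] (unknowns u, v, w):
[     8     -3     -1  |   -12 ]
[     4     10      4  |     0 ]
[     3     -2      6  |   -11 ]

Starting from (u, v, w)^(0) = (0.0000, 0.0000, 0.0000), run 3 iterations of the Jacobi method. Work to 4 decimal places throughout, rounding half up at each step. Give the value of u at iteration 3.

-1.1354

Iteration 1:
  u = (-12 - (-3)·0.0000 - (-1)·0.0000) / (8) = -1.5000
  v = (0 - (4)·0.0000 - (4)·0.0000) / (10) = 0.0000
  w = (-11 - (3)·0.0000 - (-2)·0.0000) / (6) = -1.8333
Iteration 2:
  u = (-12 - (-3)·0.0000 - (-1)·-1.8333) / (8) = -1.7292
  v = (0 - (4)·-1.5000 - (4)·-1.8333) / (10) = 1.3333
  w = (-11 - (3)·-1.5000 - (-2)·0.0000) / (6) = -1.0833
Iteration 3:
  u = (-12 - (-3)·1.3333 - (-1)·-1.0833) / (8) = -1.1354
  v = (0 - (4)·-1.7292 - (4)·-1.0833) / (10) = 1.1250
  w = (-11 - (3)·-1.7292 - (-2)·1.3333) / (6) = -0.5243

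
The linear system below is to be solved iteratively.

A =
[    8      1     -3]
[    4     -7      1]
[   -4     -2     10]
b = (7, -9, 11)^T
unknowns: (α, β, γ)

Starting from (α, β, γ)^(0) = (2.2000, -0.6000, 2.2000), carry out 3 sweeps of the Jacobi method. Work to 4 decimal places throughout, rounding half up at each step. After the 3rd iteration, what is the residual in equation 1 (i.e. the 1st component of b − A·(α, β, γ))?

-0.6009

Iteration 1:
  α = (7 - (1)·-0.6000 - (-3)·2.2000) / (8) = 1.7750
  β = (-9 - (4)·2.2000 - (1)·2.2000) / (-7) = 2.8571
  γ = (11 - (-4)·2.2000 - (-2)·-0.6000) / (10) = 1.8600
Iteration 2:
  α = (7 - (1)·2.8571 - (-3)·1.8600) / (8) = 1.2154
  β = (-9 - (4)·1.7750 - (1)·1.8600) / (-7) = 2.5657
  γ = (11 - (-4)·1.7750 - (-2)·2.8571) / (10) = 2.3814
Iteration 3:
  α = (7 - (1)·2.5657 - (-3)·2.3814) / (8) = 1.4473
  β = (-9 - (4)·1.2154 - (1)·2.3814) / (-7) = 2.3204
  γ = (11 - (-4)·1.2154 - (-2)·2.5657) / (10) = 2.0993
Residual b − A·x = (-0.6009, -0.6457, 0.4370)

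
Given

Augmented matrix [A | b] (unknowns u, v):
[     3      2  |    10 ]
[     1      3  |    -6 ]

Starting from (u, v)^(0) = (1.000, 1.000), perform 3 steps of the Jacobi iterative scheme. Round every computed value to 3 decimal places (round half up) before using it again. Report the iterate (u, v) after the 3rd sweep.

Iteration 1:
  u = (10 - (2)·1.000) / (3) = 2.667
  v = (-6 - (1)·1.000) / (3) = -2.333
Iteration 2:
  u = (10 - (2)·-2.333) / (3) = 4.889
  v = (-6 - (1)·2.667) / (3) = -2.889
Iteration 3:
  u = (10 - (2)·-2.889) / (3) = 5.259
  v = (-6 - (1)·4.889) / (3) = -3.630

(5.259, -3.630)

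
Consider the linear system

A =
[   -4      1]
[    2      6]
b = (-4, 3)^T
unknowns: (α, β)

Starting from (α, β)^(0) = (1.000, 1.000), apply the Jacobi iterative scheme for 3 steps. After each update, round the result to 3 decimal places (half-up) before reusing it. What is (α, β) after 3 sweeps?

(1.021, 0.153)

Iteration 1:
  α = (-4 - (1)·1.000) / (-4) = 1.250
  β = (3 - (2)·1.000) / (6) = 0.167
Iteration 2:
  α = (-4 - (1)·0.167) / (-4) = 1.042
  β = (3 - (2)·1.250) / (6) = 0.083
Iteration 3:
  α = (-4 - (1)·0.083) / (-4) = 1.021
  β = (3 - (2)·1.042) / (6) = 0.153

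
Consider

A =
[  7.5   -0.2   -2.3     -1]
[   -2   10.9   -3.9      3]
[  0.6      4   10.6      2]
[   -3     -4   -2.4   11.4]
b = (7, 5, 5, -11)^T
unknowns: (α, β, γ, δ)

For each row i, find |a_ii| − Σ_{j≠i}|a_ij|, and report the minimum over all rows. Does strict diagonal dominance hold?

row 1: |7.5| − (0.2+2.3+1) = 4
row 2: |10.9| − (2+3.9+3) = 2
row 3: |10.6| − (0.6+4+2) = 4
row 4: |11.4| − (3+4+2.4) = 2
minimum over rows = 2 → strictly diagonally dominant (convergence guaranteed)

2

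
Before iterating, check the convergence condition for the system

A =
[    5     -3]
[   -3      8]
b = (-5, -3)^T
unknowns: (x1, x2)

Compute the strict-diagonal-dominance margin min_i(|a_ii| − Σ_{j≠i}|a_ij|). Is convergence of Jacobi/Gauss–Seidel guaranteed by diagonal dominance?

row 1: |5| − (3) = 2
row 2: |8| − (3) = 5
minimum over rows = 2 → strictly diagonally dominant (convergence guaranteed)

2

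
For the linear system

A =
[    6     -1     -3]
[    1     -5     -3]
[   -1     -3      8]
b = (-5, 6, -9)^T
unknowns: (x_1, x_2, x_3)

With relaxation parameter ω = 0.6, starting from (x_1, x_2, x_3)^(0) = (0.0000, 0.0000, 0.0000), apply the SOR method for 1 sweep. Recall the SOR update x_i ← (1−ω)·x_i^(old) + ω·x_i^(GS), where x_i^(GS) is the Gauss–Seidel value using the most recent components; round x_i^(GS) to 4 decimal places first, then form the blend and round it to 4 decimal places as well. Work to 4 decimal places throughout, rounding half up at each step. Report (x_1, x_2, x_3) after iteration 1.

(-0.5000, -0.7800, -0.8880)

Iteration 1:
  x_1: GS value = (-5 - (-1)·0.0000 - (-3)·0.0000) / (6) = -0.8333;  x_1 ← (1−ω)·0.0000 + ω·-0.8333 = -0.5000
  x_2: GS value = (6 - (1)·-0.5000 - (-3)·0.0000) / (-5) = -1.3000;  x_2 ← (1−ω)·0.0000 + ω·-1.3000 = -0.7800
  x_3: GS value = (-9 - (-1)·-0.5000 - (-3)·-0.7800) / (8) = -1.4800;  x_3 ← (1−ω)·0.0000 + ω·-1.4800 = -0.8880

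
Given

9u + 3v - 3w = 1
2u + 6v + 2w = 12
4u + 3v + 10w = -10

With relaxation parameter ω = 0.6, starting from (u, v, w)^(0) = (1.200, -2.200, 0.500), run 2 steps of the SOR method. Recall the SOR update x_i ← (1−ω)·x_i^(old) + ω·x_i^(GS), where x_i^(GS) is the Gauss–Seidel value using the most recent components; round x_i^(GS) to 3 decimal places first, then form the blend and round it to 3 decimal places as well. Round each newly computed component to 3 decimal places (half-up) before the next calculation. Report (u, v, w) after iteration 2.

(0.368, 1.260, -1.180)

Iteration 1:
  u: GS value = (1 - (3)·-2.200 - (-3)·0.500) / (9) = 1.011;  u ← (1−ω)·1.200 + ω·1.011 = 1.087
  v: GS value = (12 - (2)·1.087 - (2)·0.500) / (6) = 1.471;  v ← (1−ω)·-2.200 + ω·1.471 = 0.003
  w: GS value = (-10 - (4)·1.087 - (3)·0.003) / (10) = -1.436;  w ← (1−ω)·0.500 + ω·-1.436 = -0.662
Iteration 2:
  u: GS value = (1 - (3)·0.003 - (-3)·-0.662) / (9) = -0.111;  u ← (1−ω)·1.087 + ω·-0.111 = 0.368
  v: GS value = (12 - (2)·0.368 - (2)·-0.662) / (6) = 2.098;  v ← (1−ω)·0.003 + ω·2.098 = 1.260
  w: GS value = (-10 - (4)·0.368 - (3)·1.260) / (10) = -1.525;  w ← (1−ω)·-0.662 + ω·-1.525 = -1.180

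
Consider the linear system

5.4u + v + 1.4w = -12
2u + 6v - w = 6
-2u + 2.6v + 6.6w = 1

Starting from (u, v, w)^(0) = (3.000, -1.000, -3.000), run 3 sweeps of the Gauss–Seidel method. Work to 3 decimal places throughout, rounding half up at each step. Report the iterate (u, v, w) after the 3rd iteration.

(-2.223, 1.545, -1.131)

Iteration 1:
  u = (-12 - (1)·-1.000 - (1.4)·-3.000) / (5.4) = -1.259
  v = (6 - (2)·-1.259 - (-1)·-3.000) / (6) = 0.920
  w = (1 - (-2)·-1.259 - (2.6)·0.920) / (6.6) = -0.592
Iteration 2:
  u = (-12 - (1)·0.920 - (1.4)·-0.592) / (5.4) = -2.239
  v = (6 - (2)·-2.239 - (-1)·-0.592) / (6) = 1.648
  w = (1 - (-2)·-2.239 - (2.6)·1.648) / (6.6) = -1.176
Iteration 3:
  u = (-12 - (1)·1.648 - (1.4)·-1.176) / (5.4) = -2.223
  v = (6 - (2)·-2.223 - (-1)·-1.176) / (6) = 1.545
  w = (1 - (-2)·-2.223 - (2.6)·1.545) / (6.6) = -1.131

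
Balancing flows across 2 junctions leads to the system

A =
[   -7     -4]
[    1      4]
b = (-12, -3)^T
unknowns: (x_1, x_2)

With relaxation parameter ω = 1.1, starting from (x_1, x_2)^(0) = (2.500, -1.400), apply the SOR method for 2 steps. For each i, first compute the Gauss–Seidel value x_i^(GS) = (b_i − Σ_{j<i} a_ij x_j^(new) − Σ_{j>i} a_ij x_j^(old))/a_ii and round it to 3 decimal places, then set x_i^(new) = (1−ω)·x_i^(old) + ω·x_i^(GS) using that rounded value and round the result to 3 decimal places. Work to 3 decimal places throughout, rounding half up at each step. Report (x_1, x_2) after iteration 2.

Iteration 1:
  x_1: GS value = (-12 - (-4)·-1.400) / (-7) = 2.514;  x_1 ← (1−ω)·2.500 + ω·2.514 = 2.515
  x_2: GS value = (-3 - (1)·2.515) / (4) = -1.379;  x_2 ← (1−ω)·-1.400 + ω·-1.379 = -1.377
Iteration 2:
  x_1: GS value = (-12 - (-4)·-1.377) / (-7) = 2.501;  x_1 ← (1−ω)·2.515 + ω·2.501 = 2.500
  x_2: GS value = (-3 - (1)·2.500) / (4) = -1.375;  x_2 ← (1−ω)·-1.377 + ω·-1.375 = -1.375

(2.500, -1.375)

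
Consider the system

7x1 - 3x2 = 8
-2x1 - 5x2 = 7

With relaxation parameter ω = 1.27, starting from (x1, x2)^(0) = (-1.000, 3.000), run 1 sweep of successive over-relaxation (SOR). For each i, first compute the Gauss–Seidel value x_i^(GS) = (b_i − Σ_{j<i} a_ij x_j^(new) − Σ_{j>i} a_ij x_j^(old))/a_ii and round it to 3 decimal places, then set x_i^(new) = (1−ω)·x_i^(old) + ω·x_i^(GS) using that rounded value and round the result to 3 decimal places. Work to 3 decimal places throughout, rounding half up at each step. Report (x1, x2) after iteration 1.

(3.355, -4.292)

Iteration 1:
  x1: GS value = (8 - (-3)·3.000) / (7) = 2.429;  x1 ← (1−ω)·-1.000 + ω·2.429 = 3.355
  x2: GS value = (7 - (-2)·3.355) / (-5) = -2.742;  x2 ← (1−ω)·3.000 + ω·-2.742 = -4.292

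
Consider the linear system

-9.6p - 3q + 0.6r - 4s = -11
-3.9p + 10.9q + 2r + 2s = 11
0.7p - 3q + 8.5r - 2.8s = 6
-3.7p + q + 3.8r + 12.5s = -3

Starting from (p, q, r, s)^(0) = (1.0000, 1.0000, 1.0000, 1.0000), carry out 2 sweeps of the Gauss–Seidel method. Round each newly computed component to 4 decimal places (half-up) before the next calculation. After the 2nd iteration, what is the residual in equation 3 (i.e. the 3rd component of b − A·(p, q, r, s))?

0.8274

Iteration 1:
  p = (-11 - (-3)·1.0000 - (0.6)·1.0000 - (-4)·1.0000) / (-9.6) = 0.4792
  q = (11 - (-3.9)·0.4792 - (2)·1.0000 - (2)·1.0000) / (10.9) = 0.8137
  r = (6 - (0.7)·0.4792 - (-3)·0.8137 - (-2.8)·1.0000) / (8.5) = 1.2830
  s = (-3 - (-3.7)·0.4792 - (1)·0.8137 - (3.8)·1.2830) / (12.5) = -0.5533
Iteration 2:
  p = (-11 - (-3)·0.8137 - (0.6)·1.2830 - (-4)·-0.5533) / (-9.6) = 1.2023
  q = (11 - (-3.9)·1.2023 - (2)·1.2830 - (2)·-0.5533) / (10.9) = 1.3055
  r = (6 - (0.7)·1.2023 - (-3)·1.3055 - (-2.8)·-0.5533) / (8.5) = 0.8854
  s = (-3 - (-3.7)·1.2023 - (1)·1.3055 - (3.8)·0.8854) / (12.5) = -0.2577
Residual b − A·x = (2.8965, 0.2036, 0.8274, -0.0003)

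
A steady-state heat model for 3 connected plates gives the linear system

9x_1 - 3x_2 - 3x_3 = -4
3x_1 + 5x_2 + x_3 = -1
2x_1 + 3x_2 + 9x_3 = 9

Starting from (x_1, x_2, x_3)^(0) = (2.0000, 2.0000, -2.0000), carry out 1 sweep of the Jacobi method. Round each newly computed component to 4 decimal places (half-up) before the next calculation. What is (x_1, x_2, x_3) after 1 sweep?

Iteration 1:
  x_1 = (-4 - (-3)·2.0000 - (-3)·-2.0000) / (9) = -0.4444
  x_2 = (-1 - (3)·2.0000 - (1)·-2.0000) / (5) = -1.0000
  x_3 = (9 - (2)·2.0000 - (3)·2.0000) / (9) = -0.1111

(-0.4444, -1.0000, -0.1111)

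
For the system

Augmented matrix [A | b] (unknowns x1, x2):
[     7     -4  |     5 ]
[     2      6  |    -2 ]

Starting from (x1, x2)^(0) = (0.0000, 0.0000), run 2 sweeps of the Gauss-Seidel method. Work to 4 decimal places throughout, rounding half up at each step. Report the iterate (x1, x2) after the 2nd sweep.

(0.3878, -0.4626)

Iteration 1:
  x1 = (5 - (-4)·0.0000) / (7) = 0.7143
  x2 = (-2 - (2)·0.7143) / (6) = -0.5714
Iteration 2:
  x1 = (5 - (-4)·-0.5714) / (7) = 0.3878
  x2 = (-2 - (2)·0.3878) / (6) = -0.4626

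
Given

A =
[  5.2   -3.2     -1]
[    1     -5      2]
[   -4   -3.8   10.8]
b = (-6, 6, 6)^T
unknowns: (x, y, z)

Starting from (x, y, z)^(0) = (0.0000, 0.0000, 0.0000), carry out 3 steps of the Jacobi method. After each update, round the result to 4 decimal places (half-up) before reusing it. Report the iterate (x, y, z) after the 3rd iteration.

(-1.9541, -1.6747, -0.5310)

Iteration 1:
  x = (-6 - (-3.2)·0.0000 - (-1)·0.0000) / (5.2) = -1.1538
  y = (6 - (1)·0.0000 - (2)·0.0000) / (-5) = -1.2000
  z = (6 - (-4)·0.0000 - (-3.8)·0.0000) / (10.8) = 0.5556
Iteration 2:
  x = (-6 - (-3.2)·-1.2000 - (-1)·0.5556) / (5.2) = -1.7855
  y = (6 - (1)·-1.1538 - (2)·0.5556) / (-5) = -1.2085
  z = (6 - (-4)·-1.1538 - (-3.8)·-1.2000) / (10.8) = -0.2940
Iteration 3:
  x = (-6 - (-3.2)·-1.2085 - (-1)·-0.2940) / (5.2) = -1.9541
  y = (6 - (1)·-1.7855 - (2)·-0.2940) / (-5) = -1.6747
  z = (6 - (-4)·-1.7855 - (-3.8)·-1.2085) / (10.8) = -0.5310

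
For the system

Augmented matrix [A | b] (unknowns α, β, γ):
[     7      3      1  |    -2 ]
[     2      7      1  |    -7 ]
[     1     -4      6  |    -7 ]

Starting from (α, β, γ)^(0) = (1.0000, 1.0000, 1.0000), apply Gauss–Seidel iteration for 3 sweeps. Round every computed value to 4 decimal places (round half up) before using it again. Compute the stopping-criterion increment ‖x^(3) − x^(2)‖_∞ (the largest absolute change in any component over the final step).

0.0221

Iteration 1:
  α = (-2 - (3)·1.0000 - (1)·1.0000) / (7) = -0.8571
  β = (-7 - (2)·-0.8571 - (1)·1.0000) / (7) = -0.8980
  γ = (-7 - (1)·-0.8571 - (-4)·-0.8980) / (6) = -1.6225
Iteration 2:
  α = (-2 - (3)·-0.8980 - (1)·-1.6225) / (7) = 0.3309
  β = (-7 - (2)·0.3309 - (1)·-1.6225) / (7) = -0.8628
  γ = (-7 - (1)·0.3309 - (-4)·-0.8628) / (6) = -1.7970
Iteration 3:
  α = (-2 - (3)·-0.8628 - (1)·-1.7970) / (7) = 0.3408
  β = (-7 - (2)·0.3408 - (1)·-1.7970) / (7) = -0.8407
  γ = (-7 - (1)·0.3408 - (-4)·-0.8407) / (6) = -1.7839
Change: (0.0099, 0.0221, 0.0131) → max |·| = 0.0221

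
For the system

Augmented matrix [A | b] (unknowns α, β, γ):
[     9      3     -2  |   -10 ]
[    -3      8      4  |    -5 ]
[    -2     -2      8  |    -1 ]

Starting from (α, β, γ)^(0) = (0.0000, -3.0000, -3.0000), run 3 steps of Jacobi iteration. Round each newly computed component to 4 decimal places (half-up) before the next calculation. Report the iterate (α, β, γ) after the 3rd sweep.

(-0.9738, -1.1736, -0.6441)

Iteration 1:
  α = (-10 - (3)·-3.0000 - (-2)·-3.0000) / (9) = -0.7778
  β = (-5 - (-3)·0.0000 - (4)·-3.0000) / (8) = 0.8750
  γ = (-1 - (-2)·0.0000 - (-2)·-3.0000) / (8) = -0.8750
Iteration 2:
  α = (-10 - (3)·0.8750 - (-2)·-0.8750) / (9) = -1.5972
  β = (-5 - (-3)·-0.7778 - (4)·-0.8750) / (8) = -0.4792
  γ = (-1 - (-2)·-0.7778 - (-2)·0.8750) / (8) = -0.1007
Iteration 3:
  α = (-10 - (3)·-0.4792 - (-2)·-0.1007) / (9) = -0.9738
  β = (-5 - (-3)·-1.5972 - (4)·-0.1007) / (8) = -1.1736
  γ = (-1 - (-2)·-1.5972 - (-2)·-0.4792) / (8) = -0.6441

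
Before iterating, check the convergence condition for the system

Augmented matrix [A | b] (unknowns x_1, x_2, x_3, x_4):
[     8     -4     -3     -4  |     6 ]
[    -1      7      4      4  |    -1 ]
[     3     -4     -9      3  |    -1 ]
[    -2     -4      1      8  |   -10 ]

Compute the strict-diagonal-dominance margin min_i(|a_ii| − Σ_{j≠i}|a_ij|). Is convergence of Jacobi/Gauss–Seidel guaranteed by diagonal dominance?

row 1: |8| − (4+3+4) = -3
row 2: |7| − (1+4+4) = -2
row 3: |-9| − (3+4+3) = -1
row 4: |8| − (2+4+1) = 1
minimum over rows = -3 → not strictly diagonally dominant

-3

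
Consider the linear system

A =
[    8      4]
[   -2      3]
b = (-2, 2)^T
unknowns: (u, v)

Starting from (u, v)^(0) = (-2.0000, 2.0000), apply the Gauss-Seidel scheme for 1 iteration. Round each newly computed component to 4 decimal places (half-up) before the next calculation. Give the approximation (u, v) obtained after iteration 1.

(-1.2500, -0.1667)

Iteration 1:
  u = (-2 - (4)·2.0000) / (8) = -1.2500
  v = (2 - (-2)·-1.2500) / (3) = -0.1667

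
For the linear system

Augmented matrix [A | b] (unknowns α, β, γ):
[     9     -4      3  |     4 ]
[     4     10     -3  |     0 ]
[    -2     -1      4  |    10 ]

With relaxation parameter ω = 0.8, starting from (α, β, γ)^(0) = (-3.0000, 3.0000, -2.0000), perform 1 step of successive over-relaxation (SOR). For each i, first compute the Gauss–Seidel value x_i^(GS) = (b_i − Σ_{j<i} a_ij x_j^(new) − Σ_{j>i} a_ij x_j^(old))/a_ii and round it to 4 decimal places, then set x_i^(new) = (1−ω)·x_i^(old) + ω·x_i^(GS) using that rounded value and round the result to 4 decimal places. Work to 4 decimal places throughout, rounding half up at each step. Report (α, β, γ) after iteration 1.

Iteration 1:
  α: GS value = (4 - (-4)·3.0000 - (3)·-2.0000) / (9) = 2.4444;  α ← (1−ω)·-3.0000 + ω·2.4444 = 1.3555
  β: GS value = (0 - (4)·1.3555 - (-3)·-2.0000) / (10) = -1.1422;  β ← (1−ω)·3.0000 + ω·-1.1422 = -0.3138
  γ: GS value = (10 - (-2)·1.3555 - (-1)·-0.3138) / (4) = 3.0993;  γ ← (1−ω)·-2.0000 + ω·3.0993 = 2.0794

(1.3555, -0.3138, 2.0794)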